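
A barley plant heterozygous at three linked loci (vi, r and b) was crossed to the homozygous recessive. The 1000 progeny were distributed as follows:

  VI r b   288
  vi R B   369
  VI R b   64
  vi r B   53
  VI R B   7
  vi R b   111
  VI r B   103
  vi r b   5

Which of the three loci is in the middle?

The two most frequent reciprocal classes, vi R B and VI r b, are the parental types, so the F1 was vi R B / VI r b.
The two rarest classes, VI R B and vi r b, are the double crossovers. Comparing them with the parentals, only the vi allele has switched, so vi is the middle locus and the order is r – vi – b.

vi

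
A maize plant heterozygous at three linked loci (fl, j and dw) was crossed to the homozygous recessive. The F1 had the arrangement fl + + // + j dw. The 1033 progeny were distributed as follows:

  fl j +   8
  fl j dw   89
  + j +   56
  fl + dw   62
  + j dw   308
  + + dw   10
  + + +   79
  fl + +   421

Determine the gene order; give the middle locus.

j

The two rarest classes, fl j + and + + dw, are the double crossovers. Comparing them with the parentals, only the j allele has switched, so j is the middle locus and the order is dw – j – fl.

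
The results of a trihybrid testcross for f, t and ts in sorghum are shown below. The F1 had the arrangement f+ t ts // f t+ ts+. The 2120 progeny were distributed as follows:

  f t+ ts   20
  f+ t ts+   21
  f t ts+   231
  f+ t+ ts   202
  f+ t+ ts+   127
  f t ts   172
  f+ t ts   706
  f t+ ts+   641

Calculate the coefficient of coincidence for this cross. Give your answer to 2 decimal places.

0.54

The two rarest classes, f+ t ts+ and f t+ ts, are the double crossovers. Comparing them with the parentals, only the ts allele has switched, so ts is the middle locus and the order is f – ts – t.
f–ts: (299 + 41)/2120 = 0.1604; ts–t: (433 + 41)/2120 = 0.2236.
Expected DCO frequency = 0.1604 × 0.2236 ≈ 0.03587; observed = 41/2120 ≈ 0.01934.
Coefficient of coincidence = 0.01934/0.03587 ≈ 0.54.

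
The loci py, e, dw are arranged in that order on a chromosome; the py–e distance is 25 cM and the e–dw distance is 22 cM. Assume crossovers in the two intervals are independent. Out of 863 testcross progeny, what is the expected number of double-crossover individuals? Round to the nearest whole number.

Map distances give recombination frequencies of 0.250 and 0.220 for the two intervals.
With no interference, expected double-crossover frequency = 0.250 × 0.220 = 0.05500.
Expected number = 0.05500 × 863 = 47.47 ≈ 47.

47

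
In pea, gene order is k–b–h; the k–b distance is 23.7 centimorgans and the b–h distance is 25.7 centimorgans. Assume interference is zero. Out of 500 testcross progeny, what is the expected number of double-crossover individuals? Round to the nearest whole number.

30

Map distances give recombination frequencies of 0.237 and 0.257 for the two intervals.
With no interference, expected double-crossover frequency = 0.237 × 0.257 = 0.06091.
Expected number = 0.06091 × 500 = 30.45 ≈ 30.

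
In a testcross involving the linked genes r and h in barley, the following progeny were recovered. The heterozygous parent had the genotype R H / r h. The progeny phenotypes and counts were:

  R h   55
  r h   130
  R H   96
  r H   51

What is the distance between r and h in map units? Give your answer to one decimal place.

The recombinant classes are R h and r H: 55 + 51 = 106.
Recombination frequency = 106/332 = 0.3193 ≈ 31.9%, i.e. 31.9 map units.

31.9 map units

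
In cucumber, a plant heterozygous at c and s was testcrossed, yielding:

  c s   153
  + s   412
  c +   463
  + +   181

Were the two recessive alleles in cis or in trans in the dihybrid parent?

trans

The two most frequent classes are + s (412) and c + (463); these are the parental (non-recombinant) types.
So the F1 carried + s on one chromosome and c + on the other — the recessive alleles are on opposite chromosomes (trans / repulsion).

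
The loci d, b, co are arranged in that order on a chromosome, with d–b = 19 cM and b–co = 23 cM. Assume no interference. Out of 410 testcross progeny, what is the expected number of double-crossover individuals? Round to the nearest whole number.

Map distances give recombination frequencies of 0.190 and 0.230 for the two intervals.
With no interference, expected double-crossover frequency = 0.190 × 0.230 = 0.04370.
Expected number = 0.04370 × 410 = 17.92 ≈ 18.

18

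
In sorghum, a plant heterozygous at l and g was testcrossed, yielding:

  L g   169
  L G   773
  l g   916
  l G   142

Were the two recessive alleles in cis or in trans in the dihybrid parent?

cis

The two most frequent classes are L G (773) and l g (916); these are the parental (non-recombinant) types.
So the F1 carried L G on one chromosome and l g on the other — the recessive alleles are on the same chromosome (cis / coupling).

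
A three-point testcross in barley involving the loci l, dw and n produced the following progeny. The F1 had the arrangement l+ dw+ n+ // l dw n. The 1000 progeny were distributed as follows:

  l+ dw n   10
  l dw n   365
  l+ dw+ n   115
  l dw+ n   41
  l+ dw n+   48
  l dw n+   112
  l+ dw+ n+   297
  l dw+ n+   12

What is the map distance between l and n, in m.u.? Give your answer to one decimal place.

The two rarest classes, l dw+ n+ and l+ dw n, are the double crossovers. Comparing them with the parentals, only the l allele has switched, so l is the middle locus and the order is n – l – dw.
Crossovers in the n–l interval produce the single-crossover classes l+ dw+ n and l dw n+ (115 + 112 = 227) plus the double crossovers (22).
RF(n–l) = (227 + 22) / 1000 = 249/1000 = 0.2490 → 24.9 m.u.

24.9 m.u.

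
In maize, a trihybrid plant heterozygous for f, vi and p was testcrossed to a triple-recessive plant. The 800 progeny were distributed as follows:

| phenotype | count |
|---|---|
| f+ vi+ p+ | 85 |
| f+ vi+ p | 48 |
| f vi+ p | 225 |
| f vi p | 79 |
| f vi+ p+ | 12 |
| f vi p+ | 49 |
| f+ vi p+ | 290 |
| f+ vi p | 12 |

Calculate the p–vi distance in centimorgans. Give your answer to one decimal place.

23.5 centimorgans

The two most frequent reciprocal classes, f+ vi p+ and f vi+ p, are the parental types, so the F1 was f+ vi p+ / f vi+ p.
The two rarest classes, f+ vi p and f vi+ p+, are the double crossovers. Comparing them with the parentals, only the p allele has switched, so p is the middle locus and the order is f – p – vi.
Crossovers in the p–vi interval produce the single-crossover classes f+ vi+ p+ and f vi p (85 + 79 = 164) plus the double crossovers (24).
RF(p–vi) = (164 + 24) / 800 = 188/800 = 0.2350 → 23.5 centimorgans.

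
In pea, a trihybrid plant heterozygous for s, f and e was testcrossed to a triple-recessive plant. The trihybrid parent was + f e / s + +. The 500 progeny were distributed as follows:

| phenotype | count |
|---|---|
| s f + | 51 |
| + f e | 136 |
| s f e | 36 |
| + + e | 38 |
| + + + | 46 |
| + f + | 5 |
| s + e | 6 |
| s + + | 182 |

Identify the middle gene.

e

The two rarest classes, + f + and s + e, are the double crossovers. Comparing them with the parentals, only the e allele has switched, so e is the middle locus and the order is f – e – s.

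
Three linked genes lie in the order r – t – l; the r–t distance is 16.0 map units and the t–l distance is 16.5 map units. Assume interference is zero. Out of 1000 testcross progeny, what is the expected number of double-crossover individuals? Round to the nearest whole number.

Map distances give recombination frequencies of 0.160 and 0.165 for the two intervals.
With no interference, expected double-crossover frequency = 0.160 × 0.165 = 0.02640.
Expected number = 0.02640 × 1000 = 26.40 ≈ 26.

26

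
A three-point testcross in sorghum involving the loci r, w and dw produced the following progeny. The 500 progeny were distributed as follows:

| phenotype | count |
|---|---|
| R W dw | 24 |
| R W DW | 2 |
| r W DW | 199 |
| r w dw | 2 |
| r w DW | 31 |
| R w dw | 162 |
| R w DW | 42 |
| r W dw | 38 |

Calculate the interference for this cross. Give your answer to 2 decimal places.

0.60

The two most frequent reciprocal classes, R w dw and r W DW, are the parental types, so the F1 was R w dw / r W DW.
The two rarest classes, r w dw and R W DW, are the double crossovers. Comparing them with the parentals, only the r allele has switched, so r is the middle locus and the order is dw – r – w.
dw–r: (80 + 4)/500 = 0.1680; r–w: (55 + 4)/500 = 0.1180.
Expected DCO frequency = 0.1680 × 0.1180 ≈ 0.01982; observed = 4/500 ≈ 0.00800.
Coefficient of coincidence = 0.00800/0.01982 ≈ 0.40; interference = 1 − 0.40 = 0.60.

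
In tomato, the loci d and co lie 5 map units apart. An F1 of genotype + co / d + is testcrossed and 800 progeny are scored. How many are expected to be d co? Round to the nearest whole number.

20

A map distance of 5 map units corresponds to a recombination frequency of 0.050.
The F1 is + co / d +, so d co is a recombinant gamete class with expected frequency r/2 = 0.050/2 = 0.0250.
Expected number = 0.0250 × 800 = 20.00 ≈ 20.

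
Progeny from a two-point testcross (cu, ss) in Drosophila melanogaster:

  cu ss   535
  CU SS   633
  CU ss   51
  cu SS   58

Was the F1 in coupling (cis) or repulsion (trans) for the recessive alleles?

cis

The two most frequent classes are CU SS (633) and cu ss (535); these are the parental (non-recombinant) types.
So the F1 carried CU SS on one chromosome and cu ss on the other — the recessive alleles are on the same chromosome (cis / coupling).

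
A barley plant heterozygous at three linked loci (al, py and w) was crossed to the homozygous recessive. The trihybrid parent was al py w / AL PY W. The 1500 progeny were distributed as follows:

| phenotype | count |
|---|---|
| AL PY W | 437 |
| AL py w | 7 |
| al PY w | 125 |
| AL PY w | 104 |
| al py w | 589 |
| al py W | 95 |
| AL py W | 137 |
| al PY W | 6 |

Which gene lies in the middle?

The two rarest classes, AL py w and al PY W, are the double crossovers. Comparing them with the parentals, only the al allele has switched, so al is the middle locus and the order is w – al – py.

al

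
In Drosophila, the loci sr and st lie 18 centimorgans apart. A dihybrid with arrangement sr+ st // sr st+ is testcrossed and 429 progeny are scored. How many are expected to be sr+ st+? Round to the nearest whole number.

39

A map distance of 18 centimorgans corresponds to a recombination frequency of 0.180.
The F1 is sr+ st / sr st+, so sr+ st+ is a recombinant gamete class with expected frequency r/2 = 0.180/2 = 0.0900.
Expected number = 0.0900 × 429 = 38.61 ≈ 39.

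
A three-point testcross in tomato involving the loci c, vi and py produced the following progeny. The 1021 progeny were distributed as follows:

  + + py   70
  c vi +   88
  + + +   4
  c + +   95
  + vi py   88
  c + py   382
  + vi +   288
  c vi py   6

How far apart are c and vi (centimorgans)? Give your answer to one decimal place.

The two most frequent reciprocal classes, c + py and + vi +, are the parental types, so the F1 was c + py / + vi +.
The two rarest classes, c vi py and + + +, are the double crossovers. Comparing them with the parentals, only the vi allele has switched, so vi is the middle locus and the order is c – vi – py.
Crossovers in the c–vi interval produce the single-crossover classes + + py and c vi + (70 + 88 = 158) plus the double crossovers (10).
RF(c–vi) = (158 + 10) / 1021 = 168/1021 = 0.1645 → 16.5 centimorgans.

16.5 centimorgans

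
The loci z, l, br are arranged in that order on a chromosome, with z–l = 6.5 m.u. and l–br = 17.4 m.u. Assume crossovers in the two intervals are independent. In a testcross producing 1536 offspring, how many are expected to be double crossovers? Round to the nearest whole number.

17

Map distances give recombination frequencies of 0.065 and 0.174 for the two intervals.
With no interference, expected double-crossover frequency = 0.065 × 0.174 = 0.01131.
Expected number = 0.01131 × 1536 = 17.37 ≈ 17.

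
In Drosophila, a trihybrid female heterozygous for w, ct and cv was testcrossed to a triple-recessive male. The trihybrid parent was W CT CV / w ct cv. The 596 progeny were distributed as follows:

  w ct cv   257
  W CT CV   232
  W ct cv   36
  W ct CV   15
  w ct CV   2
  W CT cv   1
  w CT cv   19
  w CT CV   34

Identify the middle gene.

cv

The two rarest classes, W CT cv and w ct CV, are the double crossovers. Comparing them with the parentals, only the cv allele has switched, so cv is the middle locus and the order is ct – cv – w.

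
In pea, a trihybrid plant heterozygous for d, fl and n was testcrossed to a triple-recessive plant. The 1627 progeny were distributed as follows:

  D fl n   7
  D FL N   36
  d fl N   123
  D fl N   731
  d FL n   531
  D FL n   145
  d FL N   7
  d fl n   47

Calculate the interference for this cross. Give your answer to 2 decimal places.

0.17

The two most frequent reciprocal classes, d FL n and D fl N, are the parental types, so the F1 was d FL n / D fl N.
The two rarest classes, d FL N and D fl n, are the double crossovers. Comparing them with the parentals, only the n allele has switched, so n is the middle locus and the order is d – n – fl.
d–n: (268 + 14)/1627 = 0.1733; n–fl: (83 + 14)/1627 = 0.0596.
Expected DCO frequency = 0.1733 × 0.0596 ≈ 0.01033; observed = 14/1627 ≈ 0.00860.
Coefficient of coincidence = 0.00860/0.01033 ≈ 0.83; interference = 1 − 0.83 = 0.17.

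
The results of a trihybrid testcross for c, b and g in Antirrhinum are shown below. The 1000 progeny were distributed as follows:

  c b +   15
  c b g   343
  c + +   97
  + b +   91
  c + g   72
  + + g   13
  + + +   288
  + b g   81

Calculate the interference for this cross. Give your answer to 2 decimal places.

0.29

The two most frequent reciprocal classes, c b g and + + +, are the parental types, so the F1 was c b g / + + +.
The two rarest classes, c b + and + + g, are the double crossovers. Comparing them with the parentals, only the g allele has switched, so g is the middle locus and the order is c – g – b.
c–g: (178 + 28)/1000 = 0.2060; g–b: (163 + 28)/1000 = 0.1910.
Expected DCO frequency = 0.2060 × 0.1910 ≈ 0.03935; observed = 28/1000 ≈ 0.02800.
Coefficient of coincidence = 0.02800/0.03935 ≈ 0.71; interference = 1 − 0.71 = 0.29.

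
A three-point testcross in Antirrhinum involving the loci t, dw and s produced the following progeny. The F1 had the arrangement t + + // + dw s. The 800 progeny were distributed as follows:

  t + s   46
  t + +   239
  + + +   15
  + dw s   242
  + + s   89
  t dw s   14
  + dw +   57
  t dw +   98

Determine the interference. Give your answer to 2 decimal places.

0.19

The two rarest classes, + + + and t dw s, are the double crossovers. Comparing them with the parentals, only the t allele has switched, so t is the middle locus and the order is s – t – dw.
s–t: (103 + 29)/800 = 0.1650; t–dw: (187 + 29)/800 = 0.2700.
Expected DCO frequency = 0.1650 × 0.2700 ≈ 0.04455; observed = 29/800 ≈ 0.03625.
Coefficient of coincidence = 0.03625/0.04455 ≈ 0.81; interference = 1 − 0.81 = 0.19.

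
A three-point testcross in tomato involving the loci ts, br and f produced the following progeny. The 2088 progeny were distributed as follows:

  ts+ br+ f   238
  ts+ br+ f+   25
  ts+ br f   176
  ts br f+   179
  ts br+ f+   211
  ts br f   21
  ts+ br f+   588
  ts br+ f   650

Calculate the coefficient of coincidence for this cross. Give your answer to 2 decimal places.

The two most frequent reciprocal classes, ts br+ f and ts+ br f+, are the parental types, so the F1 was ts br+ f / ts+ br f+.
The two rarest classes, ts br f and ts+ br+ f+, are the double crossovers. Comparing them with the parentals, only the br allele has switched, so br is the middle locus and the order is f – br – ts.
f–br: (387 + 46)/2088 = 0.2074; br–ts: (417 + 46)/2088 = 0.2217.
Expected DCO frequency = 0.2074 × 0.2217 ≈ 0.04598; observed = 46/2088 ≈ 0.02203.
Coefficient of coincidence = 0.02203/0.04598 ≈ 0.48.

0.48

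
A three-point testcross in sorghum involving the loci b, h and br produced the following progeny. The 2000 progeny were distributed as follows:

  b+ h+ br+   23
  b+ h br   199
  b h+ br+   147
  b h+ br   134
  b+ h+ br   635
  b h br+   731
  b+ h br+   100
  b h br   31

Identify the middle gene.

br

The two most frequent reciprocal classes, b+ h+ br and b h br+, are the parental types, so the F1 was b+ h+ br / b h br+.
The two rarest classes, b+ h+ br+ and b h br, are the double crossovers. Comparing them with the parentals, only the br allele has switched, so br is the middle locus and the order is b – br – h.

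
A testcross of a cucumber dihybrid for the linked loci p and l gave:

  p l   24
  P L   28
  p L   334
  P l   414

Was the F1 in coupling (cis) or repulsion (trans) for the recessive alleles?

trans

The two most frequent classes are P l (414) and p L (334); these are the parental (non-recombinant) types.
So the F1 carried P l on one chromosome and p L on the other — the recessive alleles are on opposite chromosomes (trans / repulsion).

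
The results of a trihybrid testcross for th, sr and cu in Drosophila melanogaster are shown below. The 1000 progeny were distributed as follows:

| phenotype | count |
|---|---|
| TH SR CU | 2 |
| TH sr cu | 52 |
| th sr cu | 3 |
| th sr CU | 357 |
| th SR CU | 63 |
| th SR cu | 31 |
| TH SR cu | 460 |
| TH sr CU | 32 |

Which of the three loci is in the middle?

cu

The two most frequent reciprocal classes, th sr CU and TH SR cu, are the parental types, so the F1 was th sr CU / TH SR cu.
The two rarest classes, th sr cu and TH SR CU, are the double crossovers. Comparing them with the parentals, only the cu allele has switched, so cu is the middle locus and the order is sr – cu – th.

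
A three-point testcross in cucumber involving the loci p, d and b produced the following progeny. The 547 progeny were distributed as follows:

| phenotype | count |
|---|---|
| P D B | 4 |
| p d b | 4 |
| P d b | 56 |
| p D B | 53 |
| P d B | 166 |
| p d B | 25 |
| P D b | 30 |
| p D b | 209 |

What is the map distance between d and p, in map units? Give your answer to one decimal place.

The two most frequent reciprocal classes, p D b and P d B, are the parental types, so the F1 was p D b / P d B.
The two rarest classes, p d b and P D B, are the double crossovers. Comparing them with the parentals, only the d allele has switched, so d is the middle locus and the order is p – d – b.
Crossovers in the p–d interval produce the single-crossover classes P D b and p d B (30 + 25 = 55) plus the double crossovers (8).
RF(p–d) = (55 + 8) / 547 = 63/547 = 0.1152 → 11.5 map units.

11.5 map units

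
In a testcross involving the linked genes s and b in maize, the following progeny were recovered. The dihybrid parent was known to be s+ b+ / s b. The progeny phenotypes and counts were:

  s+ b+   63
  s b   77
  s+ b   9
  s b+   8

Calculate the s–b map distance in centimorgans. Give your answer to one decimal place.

10.8 centimorgans

The recombinant classes are s+ b and s b+: 9 + 8 = 17.
Recombination frequency = 17/157 = 0.1083 ≈ 10.8%, i.e. 10.8 centimorgans.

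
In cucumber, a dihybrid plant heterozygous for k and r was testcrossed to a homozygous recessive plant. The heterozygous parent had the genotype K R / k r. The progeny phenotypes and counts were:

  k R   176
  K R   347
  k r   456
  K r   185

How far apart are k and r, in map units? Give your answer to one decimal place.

The recombinant classes are K r and k R: 185 + 176 = 361.
Recombination frequency = 361/1164 = 0.3101 ≈ 31.0%, i.e. 31.0 map units.

31.0 map units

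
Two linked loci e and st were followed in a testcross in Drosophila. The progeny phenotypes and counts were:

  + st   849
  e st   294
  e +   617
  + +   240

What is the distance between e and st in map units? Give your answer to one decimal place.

The two most frequent classes, + st (849) and e + (617), are the parental types, so the F1 was + st / e +.
The recombinant classes are + + and e st: 240 + 294 = 534.
Recombination frequency = 534/2000 = 0.2670 ≈ 26.7%, i.e. 26.7 map units.

26.7 map units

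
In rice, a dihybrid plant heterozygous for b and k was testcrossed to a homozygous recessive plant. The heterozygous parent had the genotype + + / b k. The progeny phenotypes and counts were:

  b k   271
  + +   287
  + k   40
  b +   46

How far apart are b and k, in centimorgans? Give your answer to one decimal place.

13.4 centimorgans

The recombinant classes are + k and b +: 40 + 46 = 86.
Recombination frequency = 86/644 = 0.1335 ≈ 13.4%, i.e. 13.4 centimorgans.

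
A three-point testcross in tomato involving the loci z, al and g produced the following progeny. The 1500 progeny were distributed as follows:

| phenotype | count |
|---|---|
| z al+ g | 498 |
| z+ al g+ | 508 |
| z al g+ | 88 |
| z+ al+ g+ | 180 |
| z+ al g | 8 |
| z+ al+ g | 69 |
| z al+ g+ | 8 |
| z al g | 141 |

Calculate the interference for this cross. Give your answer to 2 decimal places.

0.59

The two most frequent reciprocal classes, z+ al g+ and z al+ g, are the parental types, so the F1 was z+ al g+ / z al+ g.
The two rarest classes, z+ al g and z al+ g+, are the double crossovers. Comparing them with the parentals, only the g allele has switched, so g is the middle locus and the order is z – g – al.
z–g: (157 + 16)/1500 = 0.1153; g–al: (321 + 16)/1500 = 0.2247.
Expected DCO frequency = 0.1153 × 0.2247 ≈ 0.02591; observed = 16/1500 ≈ 0.01067.
Coefficient of coincidence = 0.01067/0.02591 ≈ 0.41; interference = 1 − 0.41 = 0.59.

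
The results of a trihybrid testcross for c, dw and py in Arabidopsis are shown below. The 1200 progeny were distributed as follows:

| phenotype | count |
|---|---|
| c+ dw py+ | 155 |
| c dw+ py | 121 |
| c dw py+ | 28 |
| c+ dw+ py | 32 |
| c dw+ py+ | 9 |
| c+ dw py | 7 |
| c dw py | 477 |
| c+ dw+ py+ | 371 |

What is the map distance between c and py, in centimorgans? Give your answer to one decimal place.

6.3 centimorgans

The two most frequent reciprocal classes, c+ dw+ py+ and c dw py, are the parental types, so the F1 was c+ dw+ py+ / c dw py.
The two rarest classes, c dw+ py+ and c+ dw py, are the double crossovers. Comparing them with the parentals, only the c allele has switched, so c is the middle locus and the order is dw – c – py.
Crossovers in the c–py interval produce the single-crossover classes c+ dw+ py and c dw py+ (32 + 28 = 60) plus the double crossovers (16).
RF(c–py) = (60 + 16) / 1200 = 76/1200 = 0.0633 → 6.3 centimorgans.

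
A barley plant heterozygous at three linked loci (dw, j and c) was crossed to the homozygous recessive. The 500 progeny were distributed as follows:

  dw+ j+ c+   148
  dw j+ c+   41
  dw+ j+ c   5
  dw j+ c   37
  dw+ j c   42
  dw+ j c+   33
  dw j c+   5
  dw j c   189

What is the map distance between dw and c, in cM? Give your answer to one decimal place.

18.6 cM

The two most frequent reciprocal classes, dw+ j+ c+ and dw j c, are the parental types, so the F1 was dw+ j+ c+ / dw j c.
The two rarest classes, dw+ j+ c and dw j c+, are the double crossovers. Comparing them with the parentals, only the c allele has switched, so c is the middle locus and the order is j – c – dw.
Crossovers in the c–dw interval produce the single-crossover classes dw j+ c+ and dw+ j c (41 + 42 = 83) plus the double crossovers (10).
RF(c–dw) = (83 + 10) / 500 = 93/500 = 0.1860 → 18.6 cM.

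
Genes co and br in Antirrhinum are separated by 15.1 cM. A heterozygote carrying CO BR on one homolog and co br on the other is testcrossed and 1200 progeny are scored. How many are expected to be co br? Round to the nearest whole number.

A map distance of 15.1 cM corresponds to a recombination frequency of 0.151.
The F1 is CO BR / co br, so co br is a parental gamete class with expected frequency (1 − r)/2 = 0.849/2 = 0.4245.
Expected number = 0.4245 × 1200 = 509.40 ≈ 509.

509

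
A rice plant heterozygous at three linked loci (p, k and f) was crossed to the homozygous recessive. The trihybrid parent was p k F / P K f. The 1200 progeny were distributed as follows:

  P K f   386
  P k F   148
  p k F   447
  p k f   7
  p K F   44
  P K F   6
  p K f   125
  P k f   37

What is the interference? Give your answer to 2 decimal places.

0.42

The two rarest classes, p k f and P K F, are the double crossovers. Comparing them with the parentals, only the f allele has switched, so f is the middle locus and the order is p – f – k.
p–f: (273 + 13)/1200 = 0.2383; f–k: (81 + 13)/1200 = 0.0783.
Expected DCO frequency = 0.2383 × 0.0783 ≈ 0.01866; observed = 13/1200 ≈ 0.01083.
Coefficient of coincidence = 0.01083/0.01866 ≈ 0.58; interference = 1 − 0.58 = 0.42.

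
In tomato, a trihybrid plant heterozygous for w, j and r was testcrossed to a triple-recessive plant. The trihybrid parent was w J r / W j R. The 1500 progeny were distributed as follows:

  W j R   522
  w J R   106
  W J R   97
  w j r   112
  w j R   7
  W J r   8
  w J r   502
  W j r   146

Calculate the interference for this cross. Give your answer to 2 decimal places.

0.62

The two rarest classes, W J r and w j R, are the double crossovers. Comparing them with the parentals, only the w allele has switched, so w is the middle locus and the order is j – w – r.
j–w: (209 + 15)/1500 = 0.1493; w–r: (252 + 15)/1500 = 0.1780.
Expected DCO frequency = 0.1493 × 0.1780 ≈ 0.02658; observed = 15/1500 ≈ 0.01000.
Coefficient of coincidence = 0.01000/0.02658 ≈ 0.38; interference = 1 − 0.38 = 0.62.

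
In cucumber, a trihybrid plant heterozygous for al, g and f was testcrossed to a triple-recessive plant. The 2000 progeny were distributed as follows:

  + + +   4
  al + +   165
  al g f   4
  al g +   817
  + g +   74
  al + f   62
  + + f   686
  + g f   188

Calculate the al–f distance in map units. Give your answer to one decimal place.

The two most frequent reciprocal classes, al g + and + + f, are the parental types, so the F1 was al g + / + + f.
The two rarest classes, al g f and + + +, are the double crossovers. Comparing them with the parentals, only the f allele has switched, so f is the middle locus and the order is al – f – g.
Crossovers in the al–f interval produce the single-crossover classes + g + and al + f (74 + 62 = 136) plus the double crossovers (8).
RF(al–f) = (136 + 8) / 2000 = 144/2000 = 0.0720 → 7.2 map units.

7.2 map units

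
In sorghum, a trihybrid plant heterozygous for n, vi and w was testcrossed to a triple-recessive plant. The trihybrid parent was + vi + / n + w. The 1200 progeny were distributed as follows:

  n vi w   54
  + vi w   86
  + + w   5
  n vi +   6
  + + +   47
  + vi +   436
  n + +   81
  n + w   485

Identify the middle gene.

n

The two rarest classes, n vi + and + + w, are the double crossovers. Comparing them with the parentals, only the n allele has switched, so n is the middle locus and the order is vi – n – w.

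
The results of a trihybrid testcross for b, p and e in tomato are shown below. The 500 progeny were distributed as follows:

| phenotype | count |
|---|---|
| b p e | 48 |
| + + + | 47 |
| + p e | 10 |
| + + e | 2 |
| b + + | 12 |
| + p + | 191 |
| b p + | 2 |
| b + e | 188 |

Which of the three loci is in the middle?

The two most frequent reciprocal classes, + p + and b + e, are the parental types, so the F1 was + p + / b + e.
The two rarest classes, b p + and + + e, are the double crossovers. Comparing them with the parentals, only the b allele has switched, so b is the middle locus and the order is e – b – p.

b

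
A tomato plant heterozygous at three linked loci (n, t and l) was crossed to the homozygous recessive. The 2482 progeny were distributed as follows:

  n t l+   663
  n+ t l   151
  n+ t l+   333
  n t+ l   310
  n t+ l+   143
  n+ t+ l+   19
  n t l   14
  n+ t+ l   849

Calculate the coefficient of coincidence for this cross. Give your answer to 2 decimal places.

The two most frequent reciprocal classes, n t l+ and n+ t+ l, are the parental types, so the F1 was n t l+ / n+ t+ l.
The two rarest classes, n t l and n+ t+ l+, are the double crossovers. Comparing them with the parentals, only the l allele has switched, so l is the middle locus and the order is n – l – t.
n–l: (643 + 33)/2482 = 0.2724; l–t: (294 + 33)/2482 = 0.1317.
Expected DCO frequency = 0.2724 × 0.1317 ≈ 0.03588; observed = 33/2482 ≈ 0.01330.
Coefficient of coincidence = 0.01330/0.03588 ≈ 0.37.

0.37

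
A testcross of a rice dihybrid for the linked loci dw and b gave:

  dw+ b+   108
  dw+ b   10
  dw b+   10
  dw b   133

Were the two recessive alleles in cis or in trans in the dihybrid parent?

The two most frequent classes are dw+ b+ (108) and dw b (133); these are the parental (non-recombinant) types.
So the F1 carried dw+ b+ on one chromosome and dw b on the other — the recessive alleles are on the same chromosome (cis / coupling).

cis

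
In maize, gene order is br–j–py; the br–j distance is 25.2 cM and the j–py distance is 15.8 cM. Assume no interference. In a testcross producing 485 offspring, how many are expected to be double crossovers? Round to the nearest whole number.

Map distances give recombination frequencies of 0.252 and 0.158 for the two intervals.
With no interference, expected double-crossover frequency = 0.252 × 0.158 = 0.03982.
Expected number = 0.03982 × 485 = 19.31 ≈ 19.

19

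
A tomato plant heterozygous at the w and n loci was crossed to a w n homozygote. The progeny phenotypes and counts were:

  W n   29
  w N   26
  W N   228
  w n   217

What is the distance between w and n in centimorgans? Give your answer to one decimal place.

The two most frequent classes, W N (228) and w n (217), are the parental types, so the F1 was W N / w n.
The recombinant classes are W n and w N: 29 + 26 = 55.
Recombination frequency = 55/500 = 0.1100 ≈ 11.0%, i.e. 11.0 centimorgans.

11.0 centimorgans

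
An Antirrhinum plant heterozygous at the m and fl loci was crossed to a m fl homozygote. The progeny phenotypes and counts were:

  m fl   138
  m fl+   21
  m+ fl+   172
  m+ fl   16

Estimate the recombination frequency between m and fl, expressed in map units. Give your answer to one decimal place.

10.7 map units

The two most frequent classes, m+ fl+ (172) and m fl (138), are the parental types, so the F1 was m+ fl+ / m fl.
The recombinant classes are m+ fl and m fl+: 16 + 21 = 37.
Recombination frequency = 37/347 = 0.1066 ≈ 10.7%, i.e. 10.7 map units.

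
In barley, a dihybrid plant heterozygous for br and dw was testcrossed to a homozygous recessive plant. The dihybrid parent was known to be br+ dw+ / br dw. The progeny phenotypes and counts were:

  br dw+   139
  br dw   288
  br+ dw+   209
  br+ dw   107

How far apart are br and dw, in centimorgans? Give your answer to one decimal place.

The recombinant classes are br+ dw and br dw+: 107 + 139 = 246.
Recombination frequency = 246/743 = 0.3311 ≈ 33.1%, i.e. 33.1 centimorgans.

33.1 centimorgans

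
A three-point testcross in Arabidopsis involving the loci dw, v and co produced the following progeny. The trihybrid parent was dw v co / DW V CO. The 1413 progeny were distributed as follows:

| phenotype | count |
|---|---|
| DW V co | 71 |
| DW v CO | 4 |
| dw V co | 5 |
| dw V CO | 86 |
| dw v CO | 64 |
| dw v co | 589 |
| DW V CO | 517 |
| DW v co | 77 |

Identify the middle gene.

The two rarest classes, dw V co and DW v CO, are the double crossovers. Comparing them with the parentals, only the v allele has switched, so v is the middle locus and the order is dw – v – co.

v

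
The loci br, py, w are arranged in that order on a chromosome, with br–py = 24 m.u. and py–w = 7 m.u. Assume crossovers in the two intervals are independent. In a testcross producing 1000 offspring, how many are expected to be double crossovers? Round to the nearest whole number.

17

Map distances give recombination frequencies of 0.240 and 0.070 for the two intervals.
With no interference, expected double-crossover frequency = 0.240 × 0.070 = 0.01680.
Expected number = 0.01680 × 1000 = 16.80 ≈ 17.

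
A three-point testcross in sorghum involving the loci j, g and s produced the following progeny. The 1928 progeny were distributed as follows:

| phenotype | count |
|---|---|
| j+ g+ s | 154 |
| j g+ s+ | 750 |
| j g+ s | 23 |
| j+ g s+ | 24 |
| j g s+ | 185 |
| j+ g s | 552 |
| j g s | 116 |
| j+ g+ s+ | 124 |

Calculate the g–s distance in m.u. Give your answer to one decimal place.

The two most frequent reciprocal classes, j+ g s and j g+ s+, are the parental types, so the F1 was j+ g s / j g+ s+.
The two rarest classes, j+ g s+ and j g+ s, are the double crossovers. Comparing them with the parentals, only the s allele has switched, so s is the middle locus and the order is g – s – j.
Crossovers in the g–s interval produce the single-crossover classes j+ g+ s and j g s+ (154 + 185 = 339) plus the double crossovers (47).
RF(g–s) = (339 + 47) / 1928 = 386/1928 = 0.2002 → 20.0 m.u.

20.0 m.u.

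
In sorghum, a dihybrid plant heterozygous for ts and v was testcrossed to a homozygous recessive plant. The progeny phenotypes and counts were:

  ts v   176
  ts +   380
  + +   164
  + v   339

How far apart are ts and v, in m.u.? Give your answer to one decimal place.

32.1 m.u.

The two most frequent classes, + v (339) and ts + (380), are the parental types, so the F1 was + v / ts +.
The recombinant classes are + + and ts v: 164 + 176 = 340.
Recombination frequency = 340/1059 = 0.3211 ≈ 32.1%, i.e. 32.1 m.u.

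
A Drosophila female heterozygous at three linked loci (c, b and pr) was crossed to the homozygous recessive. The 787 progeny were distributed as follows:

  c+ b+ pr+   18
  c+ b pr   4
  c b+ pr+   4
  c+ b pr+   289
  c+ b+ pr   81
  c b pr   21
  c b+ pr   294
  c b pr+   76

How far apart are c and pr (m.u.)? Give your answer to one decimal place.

21.0 m.u.

The two most frequent reciprocal classes, c+ b pr+ and c b+ pr, are the parental types, so the F1 was c+ b pr+ / c b+ pr.
The two rarest classes, c+ b pr and c b+ pr+, are the double crossovers. Comparing them with the parentals, only the pr allele has switched, so pr is the middle locus and the order is b – pr – c.
Crossovers in the pr–c interval produce the single-crossover classes c b pr+ and c+ b+ pr (76 + 81 = 157) plus the double crossovers (8).
RF(pr–c) = (157 + 8) / 787 = 165/787 = 0.2097 → 21.0 m.u.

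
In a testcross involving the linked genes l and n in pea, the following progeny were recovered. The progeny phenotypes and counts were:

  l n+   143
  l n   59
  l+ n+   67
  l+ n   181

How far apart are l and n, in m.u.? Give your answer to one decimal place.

28.0 m.u.

The two most frequent classes, l+ n (181) and l n+ (143), are the parental types, so the F1 was l+ n / l n+.
The recombinant classes are l+ n+ and l n: 67 + 59 = 126.
Recombination frequency = 126/450 = 0.2800 ≈ 28.0%, i.e. 28.0 m.u.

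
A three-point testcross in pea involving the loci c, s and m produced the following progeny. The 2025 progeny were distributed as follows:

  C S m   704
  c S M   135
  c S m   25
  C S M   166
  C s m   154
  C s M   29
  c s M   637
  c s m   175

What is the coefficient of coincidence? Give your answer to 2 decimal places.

The two most frequent reciprocal classes, C S m and c s M, are the parental types, so the F1 was C S m / c s M.
The two rarest classes, c S m and C s M, are the double crossovers. Comparing them with the parentals, only the c allele has switched, so c is the middle locus and the order is s – c – m.
s–c: (289 + 54)/2025 = 0.1694; c–m: (341 + 54)/2025 = 0.1951.
Expected DCO frequency = 0.1694 × 0.1951 ≈ 0.03305; observed = 54/2025 ≈ 0.02667.
Coefficient of coincidence = 0.02667/0.03305 ≈ 0.81.

0.81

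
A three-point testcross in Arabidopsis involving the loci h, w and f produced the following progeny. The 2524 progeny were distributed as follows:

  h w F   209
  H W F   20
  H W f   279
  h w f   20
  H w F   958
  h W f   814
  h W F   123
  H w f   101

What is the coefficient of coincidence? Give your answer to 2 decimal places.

The two most frequent reciprocal classes, H w F and h W f, are the parental types, so the F1 was H w F / h W f.
The two rarest classes, H W F and h w f, are the double crossovers. Comparing them with the parentals, only the w allele has switched, so w is the middle locus and the order is h – w – f.
h–w: (488 + 40)/2524 = 0.2092; w–f: (224 + 40)/2524 = 0.1046.
Expected DCO frequency = 0.2092 × 0.1046 ≈ 0.02188; observed = 40/2524 ≈ 0.01585.
Coefficient of coincidence = 0.01585/0.02188 ≈ 0.72.

0.72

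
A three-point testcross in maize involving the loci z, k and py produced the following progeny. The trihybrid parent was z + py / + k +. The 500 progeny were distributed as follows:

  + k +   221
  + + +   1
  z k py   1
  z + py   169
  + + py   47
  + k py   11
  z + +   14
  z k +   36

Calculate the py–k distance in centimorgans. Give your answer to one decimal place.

The two rarest classes, z k py and + + +, are the double crossovers. Comparing them with the parentals, only the k allele has switched, so k is the middle locus and the order is py – k – z.
Crossovers in the py–k interval produce the single-crossover classes z + + and + k py (14 + 11 = 25) plus the double crossovers (2).
RF(py–k) = (25 + 2) / 500 = 27/500 = 0.0540 → 5.4 centimorgans.

5.4 centimorgans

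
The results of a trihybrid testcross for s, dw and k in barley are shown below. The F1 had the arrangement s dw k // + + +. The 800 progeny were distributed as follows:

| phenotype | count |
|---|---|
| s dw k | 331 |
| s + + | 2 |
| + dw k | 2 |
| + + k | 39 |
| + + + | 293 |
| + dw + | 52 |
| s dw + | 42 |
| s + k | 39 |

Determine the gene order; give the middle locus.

s

The two rarest classes, + dw k and s + +, are the double crossovers. Comparing them with the parentals, only the s allele has switched, so s is the middle locus and the order is dw – s – k.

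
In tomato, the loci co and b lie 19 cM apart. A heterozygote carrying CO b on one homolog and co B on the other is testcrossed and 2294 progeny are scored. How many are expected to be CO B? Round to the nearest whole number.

218

A map distance of 19 cM corresponds to a recombination frequency of 0.190.
The F1 is CO b / co B, so CO B is a recombinant gamete class with expected frequency r/2 = 0.190/2 = 0.0950.
Expected number = 0.0950 × 2294 = 217.93 ≈ 218.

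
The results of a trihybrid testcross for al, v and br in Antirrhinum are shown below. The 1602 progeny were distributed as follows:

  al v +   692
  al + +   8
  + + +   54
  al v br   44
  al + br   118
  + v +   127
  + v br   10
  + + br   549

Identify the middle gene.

The two most frequent reciprocal classes, + + br and al v +, are the parental types, so the F1 was + + br / al v +.
The two rarest classes, + v br and al + +, are the double crossovers. Comparing them with the parentals, only the v allele has switched, so v is the middle locus and the order is al – v – br.

v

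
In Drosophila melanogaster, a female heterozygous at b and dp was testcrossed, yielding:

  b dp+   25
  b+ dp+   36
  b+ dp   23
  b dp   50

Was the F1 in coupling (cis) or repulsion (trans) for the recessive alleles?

The two most frequent classes are b+ dp+ (36) and b dp (50); these are the parental (non-recombinant) types.
So the F1 carried b+ dp+ on one chromosome and b dp on the other — the recessive alleles are on the same chromosome (cis / coupling).

cis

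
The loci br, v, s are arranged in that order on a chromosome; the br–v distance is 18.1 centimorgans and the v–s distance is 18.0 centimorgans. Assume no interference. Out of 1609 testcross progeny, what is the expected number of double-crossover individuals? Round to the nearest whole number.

52

Map distances give recombination frequencies of 0.181 and 0.180 for the two intervals.
With no interference, expected double-crossover frequency = 0.181 × 0.180 = 0.03258.
Expected number = 0.03258 × 1609 = 52.42 ≈ 52.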